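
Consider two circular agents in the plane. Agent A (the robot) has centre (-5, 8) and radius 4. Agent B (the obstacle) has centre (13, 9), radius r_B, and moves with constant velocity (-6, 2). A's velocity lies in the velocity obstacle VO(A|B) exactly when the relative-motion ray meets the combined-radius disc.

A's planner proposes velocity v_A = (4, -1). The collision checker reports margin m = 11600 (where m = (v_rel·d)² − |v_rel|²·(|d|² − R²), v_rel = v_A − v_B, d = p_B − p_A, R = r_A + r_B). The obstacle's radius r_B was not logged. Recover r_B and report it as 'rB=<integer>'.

m = 11600
d = (18, 1);  v_rel = (10, -3),  |v_rel|² = 109
v_rel×d = (10)·(1) − (-3)·(18) = 64
since m = R²·109 − 64²:  R² = (4096 + 11600) / 109 = 144
R = √144 = 12  ⇒  r_B = 12 − 4 = 8

rB=8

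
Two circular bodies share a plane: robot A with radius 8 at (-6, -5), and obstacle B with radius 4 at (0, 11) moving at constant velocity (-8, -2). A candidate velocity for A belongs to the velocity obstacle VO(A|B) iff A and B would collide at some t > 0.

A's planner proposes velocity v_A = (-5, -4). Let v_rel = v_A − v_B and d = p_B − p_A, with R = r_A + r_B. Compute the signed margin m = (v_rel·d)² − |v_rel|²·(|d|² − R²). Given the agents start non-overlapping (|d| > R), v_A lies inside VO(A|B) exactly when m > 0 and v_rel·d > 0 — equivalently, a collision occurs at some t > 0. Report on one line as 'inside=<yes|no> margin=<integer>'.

d = (6, 16),  |d|² = 292;  R = 8+4 = 12,  c = 292−12² = 148
v_rel = (3, -2),  |v_rel|² = 13;  v_rel·d = (3)·(6) + (-2)·(16) = -14
13·t² + 28·t + 148 = 0  ⇒  m = (-14)² − 13·148 = -1728
m = -1728 < 0,  v_rel·d = -14 < 0  ⇒  outside

inside=no margin=-1728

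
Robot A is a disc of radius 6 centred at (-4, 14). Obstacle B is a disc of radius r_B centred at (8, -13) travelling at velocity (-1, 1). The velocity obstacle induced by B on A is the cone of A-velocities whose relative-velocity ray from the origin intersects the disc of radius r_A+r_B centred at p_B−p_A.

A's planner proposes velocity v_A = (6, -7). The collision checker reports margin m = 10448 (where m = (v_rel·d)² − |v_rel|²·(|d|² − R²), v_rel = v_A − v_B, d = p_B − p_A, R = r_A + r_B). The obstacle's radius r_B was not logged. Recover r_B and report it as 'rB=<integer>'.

m = 10448
d = (12, -27);  v_rel = (7, -8),  |v_rel|² = 113
v_rel×d = (7)·(-27) − (-8)·(12) = -93
since m = R²·113 − (-93)²:  R² = (8649 + 10448) / 113 = 169
R = √169 = 13  ⇒  r_B = 13 − 6 = 7

rB=7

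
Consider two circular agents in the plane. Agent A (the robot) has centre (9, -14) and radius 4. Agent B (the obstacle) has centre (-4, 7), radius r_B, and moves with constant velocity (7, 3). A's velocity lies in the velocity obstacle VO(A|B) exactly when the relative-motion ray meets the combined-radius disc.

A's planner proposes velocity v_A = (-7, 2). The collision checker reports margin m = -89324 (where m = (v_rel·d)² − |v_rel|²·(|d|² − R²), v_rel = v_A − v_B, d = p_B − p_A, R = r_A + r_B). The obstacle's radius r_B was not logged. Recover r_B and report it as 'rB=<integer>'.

m = -89324
d = (-13, 21);  v_rel = (-14, -1),  |v_rel|² = 197
v_rel×d = (-14)·(21) − (-1)·(-13) = -307
since m = R²·197 − (-307)²:  R² = (94249 + -89324) / 197 = 25
R = √25 = 5  ⇒  r_B = 5 − 4 = 1

rB=1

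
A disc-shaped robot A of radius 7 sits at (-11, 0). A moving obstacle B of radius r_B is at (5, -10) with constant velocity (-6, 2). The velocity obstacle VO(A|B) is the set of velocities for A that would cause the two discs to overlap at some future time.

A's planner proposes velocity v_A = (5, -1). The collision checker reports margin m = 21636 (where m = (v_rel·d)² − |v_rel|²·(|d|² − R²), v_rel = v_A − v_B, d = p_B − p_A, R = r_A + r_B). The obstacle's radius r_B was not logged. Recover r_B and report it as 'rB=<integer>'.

m = 21636
d = (16, -10);  v_rel = (11, -3),  |v_rel|² = 130
v_rel×d = (11)·(-10) − (-3)·(16) = -62
since m = R²·130 − (-62)²:  R² = (3844 + 21636) / 130 = 196
R = √196 = 14  ⇒  r_B = 14 − 7 = 7

rB=7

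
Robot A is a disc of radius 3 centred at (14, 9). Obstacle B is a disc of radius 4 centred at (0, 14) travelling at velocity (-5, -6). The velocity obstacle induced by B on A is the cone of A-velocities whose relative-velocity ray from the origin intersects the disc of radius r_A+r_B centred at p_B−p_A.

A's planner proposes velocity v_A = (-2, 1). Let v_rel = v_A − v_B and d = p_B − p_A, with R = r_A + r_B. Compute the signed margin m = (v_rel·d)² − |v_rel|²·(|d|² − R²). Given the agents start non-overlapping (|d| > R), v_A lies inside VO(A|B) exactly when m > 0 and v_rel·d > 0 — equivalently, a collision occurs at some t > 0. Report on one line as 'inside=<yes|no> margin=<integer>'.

d = (-14, 5),  |d|² = 221;  R = 3+4 = 7,  c = 221−7² = 172
v_rel = (3, 7),  |v_rel|² = 58;  v_rel·d = (3)·(-14) + (7)·(5) = -7
58·t² + 14·t + 172 = 0  ⇒  m = (-7)² − 58·172 = -9927
m = -9927 < 0,  v_rel·d = -7 < 0  ⇒  outside

inside=no margin=-9927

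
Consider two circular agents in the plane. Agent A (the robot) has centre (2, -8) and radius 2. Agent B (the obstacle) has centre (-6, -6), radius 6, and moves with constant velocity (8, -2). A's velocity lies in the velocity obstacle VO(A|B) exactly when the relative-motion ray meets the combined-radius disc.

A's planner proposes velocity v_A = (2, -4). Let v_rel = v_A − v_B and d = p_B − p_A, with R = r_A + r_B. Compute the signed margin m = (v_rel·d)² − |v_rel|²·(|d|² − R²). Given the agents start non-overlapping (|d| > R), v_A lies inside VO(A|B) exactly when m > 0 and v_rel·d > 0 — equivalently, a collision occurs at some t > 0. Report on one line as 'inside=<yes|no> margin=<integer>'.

d = (-8, 2),  |d|² = 68;  R = 2+6 = 8,  c = 68−8² = 4
v_rel = (-6, -2),  |v_rel|² = 40;  v_rel·d = (-6)·(-8) + (-2)·(2) = 44
40·t² − 88·t + 4 = 0  ⇒  m = 44² − 40·4 = 1776
m = 1776 > 0,  v_rel·d = 44 > 0  ⇒  inside

inside=yes margin=1776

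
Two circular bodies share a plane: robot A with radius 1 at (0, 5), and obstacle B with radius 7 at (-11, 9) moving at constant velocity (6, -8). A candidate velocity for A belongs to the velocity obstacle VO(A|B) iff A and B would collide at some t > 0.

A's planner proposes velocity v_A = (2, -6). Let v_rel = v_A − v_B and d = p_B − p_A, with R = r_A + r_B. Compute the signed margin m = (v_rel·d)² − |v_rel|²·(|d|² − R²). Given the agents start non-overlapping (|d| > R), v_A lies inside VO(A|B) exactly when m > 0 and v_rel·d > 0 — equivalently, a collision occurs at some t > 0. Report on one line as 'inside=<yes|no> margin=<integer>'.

d = (-11, 4),  |d|² = 137;  R = 1+7 = 8,  c = 137−8² = 73
v_rel = (-4, 2),  |v_rel|² = 20;  v_rel·d = (-4)·(-11) + (2)·(4) = 52
20·t² − 104·t + 73 = 0  ⇒  m = 52² − 20·73 = 1244
m = 1244 > 0,  v_rel·d = 52 > 0  ⇒  inside

inside=yes margin=1244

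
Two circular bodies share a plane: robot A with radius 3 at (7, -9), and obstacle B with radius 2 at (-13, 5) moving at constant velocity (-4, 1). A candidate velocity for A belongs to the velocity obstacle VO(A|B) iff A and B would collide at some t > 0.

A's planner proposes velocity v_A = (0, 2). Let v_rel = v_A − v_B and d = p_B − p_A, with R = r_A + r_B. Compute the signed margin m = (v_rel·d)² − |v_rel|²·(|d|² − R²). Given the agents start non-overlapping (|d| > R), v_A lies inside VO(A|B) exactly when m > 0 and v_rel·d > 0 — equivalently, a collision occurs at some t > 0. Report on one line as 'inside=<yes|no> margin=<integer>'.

d = (-20, 14),  |d|² = 596;  R = 3+2 = 5,  c = 596−5² = 571
v_rel = (4, 1),  |v_rel|² = 17;  v_rel·d = (4)·(-20) + (1)·(14) = -66
17·t² + 132·t + 571 = 0  ⇒  m = (-66)² − 17·571 = -5351
m = -5351 < 0,  v_rel·d = -66 < 0  ⇒  outside

inside=no margin=-5351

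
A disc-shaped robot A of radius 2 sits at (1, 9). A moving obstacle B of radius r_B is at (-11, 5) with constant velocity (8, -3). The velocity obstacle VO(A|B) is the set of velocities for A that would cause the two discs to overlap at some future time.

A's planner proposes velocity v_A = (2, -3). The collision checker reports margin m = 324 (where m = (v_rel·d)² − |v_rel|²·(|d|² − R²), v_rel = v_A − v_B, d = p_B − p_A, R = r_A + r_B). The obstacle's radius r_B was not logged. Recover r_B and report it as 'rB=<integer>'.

m = 324
d = (-12, -4);  v_rel = (-6, 0),  |v_rel|² = 36
v_rel×d = (-6)·(-4) − (0)·(-12) = 24
since m = R²·36 − 24²:  R² = (576 + 324) / 36 = 25
R = √25 = 5  ⇒  r_B = 5 − 2 = 3

rB=3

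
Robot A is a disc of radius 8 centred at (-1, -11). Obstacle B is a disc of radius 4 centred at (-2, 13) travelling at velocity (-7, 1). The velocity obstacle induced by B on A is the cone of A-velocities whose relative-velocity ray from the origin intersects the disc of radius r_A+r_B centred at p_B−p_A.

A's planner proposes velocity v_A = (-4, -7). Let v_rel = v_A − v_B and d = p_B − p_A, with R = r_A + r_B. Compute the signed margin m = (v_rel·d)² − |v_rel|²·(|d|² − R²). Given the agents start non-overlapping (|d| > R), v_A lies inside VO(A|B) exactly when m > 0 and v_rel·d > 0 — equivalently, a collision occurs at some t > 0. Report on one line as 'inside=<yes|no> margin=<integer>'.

d = (-1, 24),  |d|² = 577;  R = 8+4 = 12,  c = 577−12² = 433
v_rel = (3, -8),  |v_rel|² = 73;  v_rel·d = (3)·(-1) + (-8)·(24) = -195
73·t² + 390·t + 433 = 0  ⇒  m = (-195)² − 73·433 = 6416
m = 6416 > 0,  v_rel·d = -195 < 0  ⇒  outside

inside=no margin=6416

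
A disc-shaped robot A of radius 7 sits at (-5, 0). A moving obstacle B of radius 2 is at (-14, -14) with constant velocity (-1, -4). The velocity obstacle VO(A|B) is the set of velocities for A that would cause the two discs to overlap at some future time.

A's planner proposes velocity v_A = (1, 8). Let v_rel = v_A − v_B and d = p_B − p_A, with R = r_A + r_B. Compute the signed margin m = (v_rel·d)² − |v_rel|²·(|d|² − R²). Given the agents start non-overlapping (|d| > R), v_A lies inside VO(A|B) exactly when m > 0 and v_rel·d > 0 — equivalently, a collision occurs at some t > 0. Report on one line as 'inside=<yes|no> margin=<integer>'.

d = (-9, -14),  |d|² = 277;  R = 7+2 = 9,  c = 277−9² = 196
v_rel = (2, 12),  |v_rel|² = 148;  v_rel·d = (2)·(-9) + (12)·(-14) = -186
148·t² + 372·t + 196 = 0  ⇒  m = (-186)² − 148·196 = 5588
m = 5588 > 0,  v_rel·d = -186 < 0  ⇒  outside

inside=no margin=5588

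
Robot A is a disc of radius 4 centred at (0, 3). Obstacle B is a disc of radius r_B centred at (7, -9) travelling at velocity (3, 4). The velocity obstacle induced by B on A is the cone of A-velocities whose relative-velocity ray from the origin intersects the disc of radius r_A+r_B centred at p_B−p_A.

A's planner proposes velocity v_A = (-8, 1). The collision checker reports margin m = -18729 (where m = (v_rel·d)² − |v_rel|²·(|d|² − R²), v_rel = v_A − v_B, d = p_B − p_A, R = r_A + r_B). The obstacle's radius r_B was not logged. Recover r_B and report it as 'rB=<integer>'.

m = -18729
d = (7, -12);  v_rel = (-11, -3),  |v_rel|² = 130
v_rel×d = (-11)·(-12) − (-3)·(7) = 153
since m = R²·130 − 153²:  R² = (23409 + -18729) / 130 = 36
R = √36 = 6  ⇒  r_B = 6 − 4 = 2

rB=2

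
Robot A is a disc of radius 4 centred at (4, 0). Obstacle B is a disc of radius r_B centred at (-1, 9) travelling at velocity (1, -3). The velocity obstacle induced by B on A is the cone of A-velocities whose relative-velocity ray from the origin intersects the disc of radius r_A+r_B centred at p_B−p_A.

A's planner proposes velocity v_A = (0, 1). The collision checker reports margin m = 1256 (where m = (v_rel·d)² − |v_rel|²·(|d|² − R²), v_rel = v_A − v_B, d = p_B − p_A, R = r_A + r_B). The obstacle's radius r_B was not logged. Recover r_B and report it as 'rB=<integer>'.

m = 1256
d = (-5, 9);  v_rel = (-1, 4),  |v_rel|² = 17
v_rel×d = (-1)·(9) − (4)·(-5) = 11
since m = R²·17 − 11²:  R² = (121 + 1256) / 17 = 81
R = √81 = 9  ⇒  r_B = 9 − 4 = 5

rB=5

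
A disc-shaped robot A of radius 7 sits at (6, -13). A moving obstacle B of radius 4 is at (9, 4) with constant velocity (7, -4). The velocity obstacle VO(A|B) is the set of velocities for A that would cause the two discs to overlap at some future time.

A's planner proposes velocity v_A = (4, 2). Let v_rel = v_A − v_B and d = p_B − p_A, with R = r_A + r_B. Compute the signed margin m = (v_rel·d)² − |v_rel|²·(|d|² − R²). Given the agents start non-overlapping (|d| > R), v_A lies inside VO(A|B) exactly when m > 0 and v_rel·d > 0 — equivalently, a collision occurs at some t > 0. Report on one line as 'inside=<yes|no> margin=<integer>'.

d = (3, 17),  |d|² = 298;  R = 7+4 = 11,  c = 298−11² = 177
v_rel = (-3, 6),  |v_rel|² = 45;  v_rel·d = (-3)·(3) + (6)·(17) = 93
45·t² − 186·t + 177 = 0  ⇒  m = 93² − 45·177 = 684
m = 684 > 0,  v_rel·d = 93 > 0  ⇒  inside

inside=yes margin=684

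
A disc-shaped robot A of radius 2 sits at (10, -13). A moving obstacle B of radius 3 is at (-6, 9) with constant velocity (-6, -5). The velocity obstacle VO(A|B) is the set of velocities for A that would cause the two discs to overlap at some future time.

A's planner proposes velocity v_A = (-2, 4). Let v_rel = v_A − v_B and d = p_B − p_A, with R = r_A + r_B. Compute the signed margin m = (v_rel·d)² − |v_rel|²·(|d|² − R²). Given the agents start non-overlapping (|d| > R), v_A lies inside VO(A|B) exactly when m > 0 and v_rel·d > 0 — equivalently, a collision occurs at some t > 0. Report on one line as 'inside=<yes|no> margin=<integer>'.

d = (-16, 22),  |d|² = 740;  R = 2+3 = 5,  c = 740−5² = 715
v_rel = (4, 9),  |v_rel|² = 97;  v_rel·d = (4)·(-16) + (9)·(22) = 134
97·t² − 268·t + 715 = 0  ⇒  m = 134² − 97·715 = -51399
m = -51399 < 0,  v_rel·d = 134 > 0  ⇒  outside

inside=no margin=-51399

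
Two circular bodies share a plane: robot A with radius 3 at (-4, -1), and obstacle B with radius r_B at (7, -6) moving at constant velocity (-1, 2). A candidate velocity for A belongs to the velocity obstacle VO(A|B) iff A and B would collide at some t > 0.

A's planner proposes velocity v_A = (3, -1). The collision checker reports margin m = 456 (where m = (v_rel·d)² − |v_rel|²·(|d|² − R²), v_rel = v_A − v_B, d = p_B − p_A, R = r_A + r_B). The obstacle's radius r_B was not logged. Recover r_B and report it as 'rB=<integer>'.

m = 456
d = (11, -5);  v_rel = (4, -3),  |v_rel|² = 25
v_rel×d = (4)·(-5) − (-3)·(11) = 13
since m = R²·25 − 13²:  R² = (169 + 456) / 25 = 25
R = √25 = 5  ⇒  r_B = 5 − 3 = 2

rB=2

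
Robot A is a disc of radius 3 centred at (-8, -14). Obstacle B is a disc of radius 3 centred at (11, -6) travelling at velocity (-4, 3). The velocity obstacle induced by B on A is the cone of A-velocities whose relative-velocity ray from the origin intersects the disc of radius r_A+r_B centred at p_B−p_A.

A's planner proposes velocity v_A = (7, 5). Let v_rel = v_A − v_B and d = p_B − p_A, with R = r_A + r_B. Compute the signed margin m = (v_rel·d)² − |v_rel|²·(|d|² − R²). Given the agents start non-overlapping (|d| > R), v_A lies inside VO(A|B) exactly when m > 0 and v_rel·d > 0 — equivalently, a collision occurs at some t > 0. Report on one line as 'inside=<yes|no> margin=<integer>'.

d = (19, 8),  |d|² = 425;  R = 3+3 = 6,  c = 425−6² = 389
v_rel = (11, 2),  |v_rel|² = 125;  v_rel·d = (11)·(19) + (2)·(8) = 225
125·t² − 450·t + 389 = 0  ⇒  m = 225² − 125·389 = 2000
m = 2000 > 0,  v_rel·d = 225 > 0  ⇒  inside

inside=yes margin=2000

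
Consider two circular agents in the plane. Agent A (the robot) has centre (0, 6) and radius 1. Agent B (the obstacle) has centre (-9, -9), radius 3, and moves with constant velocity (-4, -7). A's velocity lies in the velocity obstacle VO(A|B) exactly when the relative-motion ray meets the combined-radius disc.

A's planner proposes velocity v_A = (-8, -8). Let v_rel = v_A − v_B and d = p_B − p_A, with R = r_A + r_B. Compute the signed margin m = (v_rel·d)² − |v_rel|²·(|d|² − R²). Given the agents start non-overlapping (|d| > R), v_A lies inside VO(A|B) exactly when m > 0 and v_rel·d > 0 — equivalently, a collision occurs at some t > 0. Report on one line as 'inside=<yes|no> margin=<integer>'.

d = (-9, -15),  |d|² = 306;  R = 1+3 = 4,  c = 306−4² = 290
v_rel = (-4, -1),  |v_rel|² = 17;  v_rel·d = (-4)·(-9) + (-1)·(-15) = 51
17·t² − 102·t + 290 = 0  ⇒  m = 51² − 17·290 = -2329
m = -2329 < 0,  v_rel·d = 51 > 0  ⇒  outside

inside=no margin=-2329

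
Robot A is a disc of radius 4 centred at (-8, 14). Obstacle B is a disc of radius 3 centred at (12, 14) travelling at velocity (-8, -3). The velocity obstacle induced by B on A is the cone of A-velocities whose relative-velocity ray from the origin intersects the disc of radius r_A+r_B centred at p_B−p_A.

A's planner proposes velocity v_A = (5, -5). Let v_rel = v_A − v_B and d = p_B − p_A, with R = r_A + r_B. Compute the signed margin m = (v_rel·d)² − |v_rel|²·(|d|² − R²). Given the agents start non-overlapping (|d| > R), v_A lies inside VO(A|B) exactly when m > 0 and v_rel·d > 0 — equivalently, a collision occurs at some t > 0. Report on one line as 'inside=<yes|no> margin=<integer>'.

d = (20, 0),  |d|² = 400;  R = 4+3 = 7,  c = 400−7² = 351
v_rel = (13, -2),  |v_rel|² = 173;  v_rel·d = (13)·(20) + (-2)·(0) = 260
173·t² − 520·t + 351 = 0  ⇒  m = 260² − 173·351 = 6877
m = 6877 > 0,  v_rel·d = 260 > 0  ⇒  inside

inside=yes margin=6877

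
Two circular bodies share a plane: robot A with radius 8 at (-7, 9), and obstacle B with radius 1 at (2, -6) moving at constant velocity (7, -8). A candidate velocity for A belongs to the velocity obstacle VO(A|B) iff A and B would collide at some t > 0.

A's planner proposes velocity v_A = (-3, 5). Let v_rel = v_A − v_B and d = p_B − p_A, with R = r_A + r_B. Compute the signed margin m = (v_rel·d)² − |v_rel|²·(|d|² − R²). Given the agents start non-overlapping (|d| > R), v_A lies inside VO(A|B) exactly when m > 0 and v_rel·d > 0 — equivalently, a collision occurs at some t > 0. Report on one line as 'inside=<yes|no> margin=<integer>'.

d = (9, -15),  |d|² = 306;  R = 8+1 = 9,  c = 306−9² = 225
v_rel = (-10, 13),  |v_rel|² = 269;  v_rel·d = (-10)·(9) + (13)·(-15) = -285
269·t² + 570·t + 225 = 0  ⇒  m = (-285)² − 269·225 = 20700
m = 20700 > 0,  v_rel·d = -285 < 0  ⇒  outside

inside=no margin=20700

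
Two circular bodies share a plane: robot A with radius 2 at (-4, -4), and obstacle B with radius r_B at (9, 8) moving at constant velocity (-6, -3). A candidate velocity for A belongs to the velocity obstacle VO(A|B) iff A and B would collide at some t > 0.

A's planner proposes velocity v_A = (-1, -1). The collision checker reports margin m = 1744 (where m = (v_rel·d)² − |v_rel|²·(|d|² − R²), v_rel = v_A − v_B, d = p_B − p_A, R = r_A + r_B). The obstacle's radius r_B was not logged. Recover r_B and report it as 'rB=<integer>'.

m = 1744
d = (13, 12);  v_rel = (5, 2),  |v_rel|² = 29
v_rel×d = (5)·(12) − (2)·(13) = 34
since m = R²·29 − 34²:  R² = (1156 + 1744) / 29 = 100
R = √100 = 10  ⇒  r_B = 10 − 2 = 8

rB=8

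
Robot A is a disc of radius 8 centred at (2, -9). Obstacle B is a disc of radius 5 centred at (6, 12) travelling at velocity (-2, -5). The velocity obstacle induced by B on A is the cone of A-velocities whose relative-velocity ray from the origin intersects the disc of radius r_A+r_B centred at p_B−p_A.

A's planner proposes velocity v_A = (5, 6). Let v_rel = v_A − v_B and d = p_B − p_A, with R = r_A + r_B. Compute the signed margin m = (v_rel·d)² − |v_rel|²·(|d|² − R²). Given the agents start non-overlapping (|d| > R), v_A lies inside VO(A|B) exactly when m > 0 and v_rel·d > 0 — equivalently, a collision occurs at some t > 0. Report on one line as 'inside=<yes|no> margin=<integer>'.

d = (4, 21),  |d|² = 457;  R = 8+5 = 13,  c = 457−13² = 288
v_rel = (7, 11),  |v_rel|² = 170;  v_rel·d = (7)·(4) + (11)·(21) = 259
170·t² − 518·t + 288 = 0  ⇒  m = 259² − 170·288 = 18121
m = 18121 > 0,  v_rel·d = 259 > 0  ⇒  inside

inside=yes margin=18121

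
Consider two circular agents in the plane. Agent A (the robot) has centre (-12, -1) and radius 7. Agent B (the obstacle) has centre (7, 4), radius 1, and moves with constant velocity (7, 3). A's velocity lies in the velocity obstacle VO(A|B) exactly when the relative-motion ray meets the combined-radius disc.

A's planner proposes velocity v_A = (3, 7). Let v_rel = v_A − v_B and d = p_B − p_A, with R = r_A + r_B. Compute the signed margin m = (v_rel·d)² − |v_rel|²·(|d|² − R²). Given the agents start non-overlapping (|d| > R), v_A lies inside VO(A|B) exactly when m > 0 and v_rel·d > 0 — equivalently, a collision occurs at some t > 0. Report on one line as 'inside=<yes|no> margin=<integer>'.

d = (19, 5),  |d|² = 386;  R = 7+1 = 8,  c = 386−8² = 322
v_rel = (-4, 4),  |v_rel|² = 32;  v_rel·d = (-4)·(19) + (4)·(5) = -56
32·t² + 112·t + 322 = 0  ⇒  m = (-56)² − 32·322 = -7168
m = -7168 < 0,  v_rel·d = -56 < 0  ⇒  outside

inside=no margin=-7168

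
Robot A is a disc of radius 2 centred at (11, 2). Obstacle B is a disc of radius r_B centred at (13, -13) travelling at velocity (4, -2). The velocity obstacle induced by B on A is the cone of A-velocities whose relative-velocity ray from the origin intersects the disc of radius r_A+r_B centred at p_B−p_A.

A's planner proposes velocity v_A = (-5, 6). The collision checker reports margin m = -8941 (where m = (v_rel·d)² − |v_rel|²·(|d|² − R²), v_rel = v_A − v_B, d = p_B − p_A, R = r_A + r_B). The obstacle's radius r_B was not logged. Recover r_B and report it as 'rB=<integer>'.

m = -8941
d = (2, -15);  v_rel = (-9, 8),  |v_rel|² = 145
v_rel×d = (-9)·(-15) − (8)·(2) = 119
since m = R²·145 − 119²:  R² = (14161 + -8941) / 145 = 36
R = √36 = 6  ⇒  r_B = 6 − 2 = 4

rB=4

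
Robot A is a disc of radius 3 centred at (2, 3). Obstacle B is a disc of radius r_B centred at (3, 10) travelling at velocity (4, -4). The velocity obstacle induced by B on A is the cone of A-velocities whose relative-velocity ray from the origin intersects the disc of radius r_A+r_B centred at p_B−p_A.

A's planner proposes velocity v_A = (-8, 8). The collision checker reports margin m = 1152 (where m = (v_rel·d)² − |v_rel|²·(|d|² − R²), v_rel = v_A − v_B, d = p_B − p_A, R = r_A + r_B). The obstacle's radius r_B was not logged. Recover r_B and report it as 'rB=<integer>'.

m = 1152
d = (1, 7);  v_rel = (-12, 12),  |v_rel|² = 288
v_rel×d = (-12)·(7) − (12)·(1) = -96
since m = R²·288 − (-96)²:  R² = (9216 + 1152) / 288 = 36
R = √36 = 6  ⇒  r_B = 6 − 3 = 3

rB=3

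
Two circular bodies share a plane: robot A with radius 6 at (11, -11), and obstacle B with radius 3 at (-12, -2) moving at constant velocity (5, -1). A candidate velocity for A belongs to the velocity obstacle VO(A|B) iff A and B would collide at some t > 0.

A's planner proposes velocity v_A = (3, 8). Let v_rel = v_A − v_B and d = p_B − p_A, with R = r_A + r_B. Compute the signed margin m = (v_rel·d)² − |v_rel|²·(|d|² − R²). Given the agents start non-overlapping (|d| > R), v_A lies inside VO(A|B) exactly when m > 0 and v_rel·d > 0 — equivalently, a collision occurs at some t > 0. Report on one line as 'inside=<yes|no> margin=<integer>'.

d = (-23, 9),  |d|² = 610;  R = 6+3 = 9,  c = 610−9² = 529
v_rel = (-2, 9),  |v_rel|² = 85;  v_rel·d = (-2)·(-23) + (9)·(9) = 127
85·t² − 254·t + 529 = 0  ⇒  m = 127² − 85·529 = -28836
m = -28836 < 0,  v_rel·d = 127 > 0  ⇒  outside

inside=no margin=-28836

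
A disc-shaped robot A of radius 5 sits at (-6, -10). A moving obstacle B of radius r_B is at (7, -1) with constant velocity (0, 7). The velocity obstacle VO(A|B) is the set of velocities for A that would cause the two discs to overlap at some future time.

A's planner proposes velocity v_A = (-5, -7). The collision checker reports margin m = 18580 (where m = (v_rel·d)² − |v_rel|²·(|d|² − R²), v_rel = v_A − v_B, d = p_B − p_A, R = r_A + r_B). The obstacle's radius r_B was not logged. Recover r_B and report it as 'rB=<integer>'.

m = 18580
d = (13, 9);  v_rel = (-5, -14),  |v_rel|² = 221
v_rel×d = (-5)·(9) − (-14)·(13) = 137
since m = R²·221 − 137²:  R² = (18769 + 18580) / 221 = 169
R = √169 = 13  ⇒  r_B = 13 − 5 = 8

rB=8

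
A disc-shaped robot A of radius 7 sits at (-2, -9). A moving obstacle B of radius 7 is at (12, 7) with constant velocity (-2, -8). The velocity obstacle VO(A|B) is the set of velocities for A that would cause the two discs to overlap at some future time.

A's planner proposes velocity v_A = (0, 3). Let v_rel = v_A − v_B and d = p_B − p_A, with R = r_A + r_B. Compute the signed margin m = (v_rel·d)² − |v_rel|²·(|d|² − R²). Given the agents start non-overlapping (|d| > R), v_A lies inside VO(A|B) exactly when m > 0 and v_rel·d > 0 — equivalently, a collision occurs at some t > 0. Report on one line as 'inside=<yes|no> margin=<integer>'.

d = (14, 16),  |d|² = 452;  R = 7+7 = 14,  c = 452−14² = 256
v_rel = (2, 11),  |v_rel|² = 125;  v_rel·d = (2)·(14) + (11)·(16) = 204
125·t² − 408·t + 256 = 0  ⇒  m = 204² − 125·256 = 9616
m = 9616 > 0,  v_rel·d = 204 > 0  ⇒  inside

inside=yes margin=9616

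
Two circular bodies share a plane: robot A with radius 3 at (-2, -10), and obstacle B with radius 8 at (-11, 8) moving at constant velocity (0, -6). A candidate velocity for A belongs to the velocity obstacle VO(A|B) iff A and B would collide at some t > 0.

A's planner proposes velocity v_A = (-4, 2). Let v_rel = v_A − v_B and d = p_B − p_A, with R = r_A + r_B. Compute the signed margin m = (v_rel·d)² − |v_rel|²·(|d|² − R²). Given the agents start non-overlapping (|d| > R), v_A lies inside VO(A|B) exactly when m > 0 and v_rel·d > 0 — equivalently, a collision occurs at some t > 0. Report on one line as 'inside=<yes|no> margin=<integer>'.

d = (-9, 18),  |d|² = 405;  R = 3+8 = 11,  c = 405−11² = 284
v_rel = (-4, 8),  |v_rel|² = 80;  v_rel·d = (-4)·(-9) + (8)·(18) = 180
80·t² − 360·t + 284 = 0  ⇒  m = 180² − 80·284 = 9680
m = 9680 > 0,  v_rel·d = 180 > 0  ⇒  inside

inside=yes margin=9680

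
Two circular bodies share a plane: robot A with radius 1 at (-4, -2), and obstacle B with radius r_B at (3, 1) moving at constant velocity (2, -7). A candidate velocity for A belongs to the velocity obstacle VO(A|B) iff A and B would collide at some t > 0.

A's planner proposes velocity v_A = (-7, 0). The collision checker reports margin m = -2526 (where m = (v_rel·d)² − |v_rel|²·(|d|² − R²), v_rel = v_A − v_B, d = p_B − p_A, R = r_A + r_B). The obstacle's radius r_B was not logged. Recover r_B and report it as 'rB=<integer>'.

m = -2526
d = (7, 3);  v_rel = (-9, 7),  |v_rel|² = 130
v_rel×d = (-9)·(3) − (7)·(7) = -76
since m = R²·130 − (-76)²:  R² = (5776 + -2526) / 130 = 25
R = √25 = 5  ⇒  r_B = 5 − 1 = 4

rB=4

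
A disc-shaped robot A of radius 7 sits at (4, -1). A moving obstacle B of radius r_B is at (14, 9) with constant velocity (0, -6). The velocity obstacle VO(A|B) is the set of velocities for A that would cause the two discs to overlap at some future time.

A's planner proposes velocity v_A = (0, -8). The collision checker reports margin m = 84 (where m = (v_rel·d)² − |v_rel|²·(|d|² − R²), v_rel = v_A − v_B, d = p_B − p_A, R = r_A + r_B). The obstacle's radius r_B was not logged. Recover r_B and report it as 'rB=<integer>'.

m = 84
d = (10, 10);  v_rel = (0, -2),  |v_rel|² = 4
v_rel×d = (0)·(10) − (-2)·(10) = 20
since m = R²·4 − 20²:  R² = (400 + 84) / 4 = 121
R = √121 = 11  ⇒  r_B = 11 − 7 = 4

rB=4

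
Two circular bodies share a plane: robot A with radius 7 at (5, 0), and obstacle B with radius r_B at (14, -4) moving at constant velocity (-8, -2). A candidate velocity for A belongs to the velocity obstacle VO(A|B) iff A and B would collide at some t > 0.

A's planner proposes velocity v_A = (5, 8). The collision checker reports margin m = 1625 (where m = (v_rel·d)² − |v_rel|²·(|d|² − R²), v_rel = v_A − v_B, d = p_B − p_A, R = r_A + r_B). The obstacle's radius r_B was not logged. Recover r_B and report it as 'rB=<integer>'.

m = 1625
d = (9, -4);  v_rel = (13, 10),  |v_rel|² = 269
v_rel×d = (13)·(-4) − (10)·(9) = -142
since m = R²·269 − (-142)²:  R² = (20164 + 1625) / 269 = 81
R = √81 = 9  ⇒  r_B = 9 − 7 = 2

rB=2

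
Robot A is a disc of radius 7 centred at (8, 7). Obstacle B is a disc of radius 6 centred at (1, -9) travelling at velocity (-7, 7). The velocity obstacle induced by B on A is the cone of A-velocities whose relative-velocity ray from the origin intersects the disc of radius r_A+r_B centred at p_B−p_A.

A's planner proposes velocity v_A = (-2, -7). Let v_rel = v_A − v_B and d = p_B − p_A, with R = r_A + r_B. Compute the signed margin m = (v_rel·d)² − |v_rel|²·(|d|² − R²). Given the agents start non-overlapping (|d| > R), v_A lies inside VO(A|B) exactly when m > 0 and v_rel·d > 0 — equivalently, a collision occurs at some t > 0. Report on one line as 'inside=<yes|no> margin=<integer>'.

d = (-7, -16),  |d|² = 305;  R = 7+6 = 13,  c = 305−13² = 136
v_rel = (5, -14),  |v_rel|² = 221;  v_rel·d = (5)·(-7) + (-14)·(-16) = 189
221·t² − 378·t + 136 = 0  ⇒  m = 189² − 221·136 = 5665
m = 5665 > 0,  v_rel·d = 189 > 0  ⇒  inside

inside=yes margin=5665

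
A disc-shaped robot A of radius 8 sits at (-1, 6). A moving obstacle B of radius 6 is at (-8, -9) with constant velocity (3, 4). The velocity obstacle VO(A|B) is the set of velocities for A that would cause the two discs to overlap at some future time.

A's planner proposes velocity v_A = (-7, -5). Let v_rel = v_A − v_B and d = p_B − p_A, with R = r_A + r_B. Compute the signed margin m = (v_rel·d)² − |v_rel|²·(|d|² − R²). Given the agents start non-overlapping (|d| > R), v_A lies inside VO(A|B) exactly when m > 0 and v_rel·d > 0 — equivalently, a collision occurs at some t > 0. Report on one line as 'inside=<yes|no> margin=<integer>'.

d = (-7, -15),  |d|² = 274;  R = 8+6 = 14,  c = 274−14² = 78
v_rel = (-10, -9),  |v_rel|² = 181;  v_rel·d = (-10)·(-7) + (-9)·(-15) = 205
181·t² − 410·t + 78 = 0  ⇒  m = 205² − 181·78 = 27907
m = 27907 > 0,  v_rel·d = 205 > 0  ⇒  inside

inside=yes margin=27907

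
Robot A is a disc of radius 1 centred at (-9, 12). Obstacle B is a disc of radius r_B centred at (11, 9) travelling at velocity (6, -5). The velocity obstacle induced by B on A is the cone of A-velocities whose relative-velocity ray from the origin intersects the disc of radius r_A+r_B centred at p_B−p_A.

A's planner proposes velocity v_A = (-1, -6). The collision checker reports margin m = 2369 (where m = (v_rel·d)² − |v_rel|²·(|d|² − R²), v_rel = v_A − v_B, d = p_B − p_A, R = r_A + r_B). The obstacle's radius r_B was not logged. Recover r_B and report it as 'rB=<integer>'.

m = 2369
d = (20, -3);  v_rel = (-7, -1),  |v_rel|² = 50
v_rel×d = (-7)·(-3) − (-1)·(20) = 41
since m = R²·50 − 41²:  R² = (1681 + 2369) / 50 = 81
R = √81 = 9  ⇒  r_B = 9 − 1 = 8

rB=8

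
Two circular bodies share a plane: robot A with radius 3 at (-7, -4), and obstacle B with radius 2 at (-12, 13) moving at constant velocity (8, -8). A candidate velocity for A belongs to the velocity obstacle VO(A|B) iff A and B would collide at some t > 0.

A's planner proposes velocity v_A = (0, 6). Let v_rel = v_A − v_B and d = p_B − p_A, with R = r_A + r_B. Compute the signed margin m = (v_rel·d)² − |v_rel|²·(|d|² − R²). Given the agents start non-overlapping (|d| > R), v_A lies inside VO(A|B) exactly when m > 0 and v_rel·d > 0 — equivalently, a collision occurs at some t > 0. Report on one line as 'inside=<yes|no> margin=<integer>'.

d = (-5, 17),  |d|² = 314;  R = 3+2 = 5,  c = 314−5² = 289
v_rel = (-8, 14),  |v_rel|² = 260;  v_rel·d = (-8)·(-5) + (14)·(17) = 278
260·t² − 556·t + 289 = 0  ⇒  m = 278² − 260·289 = 2144
m = 2144 > 0,  v_rel·d = 278 > 0  ⇒  inside

inside=yes margin=2144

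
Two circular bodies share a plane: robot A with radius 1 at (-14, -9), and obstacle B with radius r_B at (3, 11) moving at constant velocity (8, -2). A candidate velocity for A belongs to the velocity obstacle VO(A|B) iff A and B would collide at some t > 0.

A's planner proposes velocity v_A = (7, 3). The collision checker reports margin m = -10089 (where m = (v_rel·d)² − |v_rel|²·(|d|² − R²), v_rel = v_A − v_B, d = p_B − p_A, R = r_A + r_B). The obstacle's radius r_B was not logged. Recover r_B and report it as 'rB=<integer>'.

m = -10089
d = (17, 20);  v_rel = (-1, 5),  |v_rel|² = 26
v_rel×d = (-1)·(20) − (5)·(17) = -105
since m = R²·26 − (-105)²:  R² = (11025 + -10089) / 26 = 36
R = √36 = 6  ⇒  r_B = 6 − 1 = 5

rB=5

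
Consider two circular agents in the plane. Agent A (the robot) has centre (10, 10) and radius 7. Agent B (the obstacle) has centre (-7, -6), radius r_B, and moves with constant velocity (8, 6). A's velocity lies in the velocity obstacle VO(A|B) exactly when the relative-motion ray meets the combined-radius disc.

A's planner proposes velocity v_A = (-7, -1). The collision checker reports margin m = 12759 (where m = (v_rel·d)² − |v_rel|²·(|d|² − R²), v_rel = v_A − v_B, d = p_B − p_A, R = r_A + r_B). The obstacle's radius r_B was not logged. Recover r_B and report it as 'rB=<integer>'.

m = 12759
d = (-17, -16);  v_rel = (-15, -7),  |v_rel|² = 274
v_rel×d = (-15)·(-16) − (-7)·(-17) = 121
since m = R²·274 − 121²:  R² = (14641 + 12759) / 274 = 100
R = √100 = 10  ⇒  r_B = 10 − 7 = 3

rB=3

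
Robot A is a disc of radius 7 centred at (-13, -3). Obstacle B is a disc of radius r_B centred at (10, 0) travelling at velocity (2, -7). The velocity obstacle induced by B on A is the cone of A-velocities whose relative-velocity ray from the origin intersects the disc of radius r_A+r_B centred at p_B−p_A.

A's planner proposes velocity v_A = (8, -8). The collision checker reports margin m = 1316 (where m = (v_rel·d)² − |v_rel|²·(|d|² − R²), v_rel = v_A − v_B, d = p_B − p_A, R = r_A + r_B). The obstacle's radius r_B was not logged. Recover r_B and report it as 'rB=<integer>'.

m = 1316
d = (23, 3);  v_rel = (6, -1),  |v_rel|² = 37
v_rel×d = (6)·(3) − (-1)·(23) = 41
since m = R²·37 − 41²:  R² = (1681 + 1316) / 37 = 81
R = √81 = 9  ⇒  r_B = 9 − 7 = 2

rB=2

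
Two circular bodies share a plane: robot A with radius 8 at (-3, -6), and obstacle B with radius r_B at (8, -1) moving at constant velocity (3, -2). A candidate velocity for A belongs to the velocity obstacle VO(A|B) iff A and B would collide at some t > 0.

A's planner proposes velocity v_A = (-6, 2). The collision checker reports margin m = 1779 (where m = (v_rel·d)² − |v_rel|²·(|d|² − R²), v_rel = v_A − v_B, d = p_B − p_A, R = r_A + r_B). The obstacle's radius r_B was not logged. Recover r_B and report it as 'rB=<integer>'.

m = 1779
d = (11, 5);  v_rel = (-9, 4),  |v_rel|² = 97
v_rel×d = (-9)·(5) − (4)·(11) = -89
since m = R²·97 − (-89)²:  R² = (7921 + 1779) / 97 = 100
R = √100 = 10  ⇒  r_B = 10 − 8 = 2

rB=2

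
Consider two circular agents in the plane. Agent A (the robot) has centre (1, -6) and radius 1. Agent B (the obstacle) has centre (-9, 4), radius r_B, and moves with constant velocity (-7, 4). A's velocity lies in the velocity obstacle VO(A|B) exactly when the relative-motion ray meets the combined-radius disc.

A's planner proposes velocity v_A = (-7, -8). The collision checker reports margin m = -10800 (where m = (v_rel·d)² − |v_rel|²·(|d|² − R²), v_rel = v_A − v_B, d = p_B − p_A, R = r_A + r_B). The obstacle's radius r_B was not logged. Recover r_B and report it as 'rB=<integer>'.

m = -10800
d = (-10, 10);  v_rel = (0, -12),  |v_rel|² = 144
v_rel×d = (0)·(10) − (-12)·(-10) = -120
since m = R²·144 − (-120)²:  R² = (14400 + -10800) / 144 = 25
R = √25 = 5  ⇒  r_B = 5 − 1 = 4

rB=4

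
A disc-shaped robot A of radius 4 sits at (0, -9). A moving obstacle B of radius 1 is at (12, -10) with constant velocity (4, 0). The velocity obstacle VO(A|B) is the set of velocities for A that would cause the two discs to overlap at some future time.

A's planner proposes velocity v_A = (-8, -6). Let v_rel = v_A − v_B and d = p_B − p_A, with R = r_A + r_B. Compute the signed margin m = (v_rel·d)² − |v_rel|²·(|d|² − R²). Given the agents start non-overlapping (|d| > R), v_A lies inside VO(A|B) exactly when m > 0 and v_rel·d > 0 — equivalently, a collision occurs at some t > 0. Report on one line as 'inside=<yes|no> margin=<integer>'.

d = (12, -1),  |d|² = 145;  R = 4+1 = 5,  c = 145−5² = 120
v_rel = (-12, -6),  |v_rel|² = 180;  v_rel·d = (-12)·(12) + (-6)·(-1) = -138
180·t² + 276·t + 120 = 0  ⇒  m = (-138)² − 180·120 = -2556
m = -2556 < 0,  v_rel·d = -138 < 0  ⇒  outside

inside=no margin=-2556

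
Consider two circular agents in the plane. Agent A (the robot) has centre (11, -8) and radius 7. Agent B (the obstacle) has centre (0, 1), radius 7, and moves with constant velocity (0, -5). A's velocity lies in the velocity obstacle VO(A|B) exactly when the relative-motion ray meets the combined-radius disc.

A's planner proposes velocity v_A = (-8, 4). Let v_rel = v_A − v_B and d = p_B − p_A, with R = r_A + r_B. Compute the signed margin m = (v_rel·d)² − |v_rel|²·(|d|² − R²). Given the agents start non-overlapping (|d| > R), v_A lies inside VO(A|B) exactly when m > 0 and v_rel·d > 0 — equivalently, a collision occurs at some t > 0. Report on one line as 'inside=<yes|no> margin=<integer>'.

d = (-11, 9),  |d|² = 202;  R = 7+7 = 14,  c = 202−14² = 6
v_rel = (-8, 9),  |v_rel|² = 145;  v_rel·d = (-8)·(-11) + (9)·(9) = 169
145·t² − 338·t + 6 = 0  ⇒  m = 169² − 145·6 = 27691
m = 27691 > 0,  v_rel·d = 169 > 0  ⇒  inside

inside=yes margin=27691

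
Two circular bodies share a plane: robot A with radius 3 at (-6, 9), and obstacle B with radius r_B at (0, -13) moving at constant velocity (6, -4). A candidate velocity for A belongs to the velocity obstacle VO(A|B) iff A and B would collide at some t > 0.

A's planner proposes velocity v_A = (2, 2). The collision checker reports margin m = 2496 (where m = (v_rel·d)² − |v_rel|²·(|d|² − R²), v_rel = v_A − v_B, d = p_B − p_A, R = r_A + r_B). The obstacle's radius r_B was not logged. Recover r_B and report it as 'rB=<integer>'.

m = 2496
d = (6, -22);  v_rel = (-4, 6),  |v_rel|² = 52
v_rel×d = (-4)·(-22) − (6)·(6) = 52
since m = R²·52 − 52²:  R² = (2704 + 2496) / 52 = 100
R = √100 = 10  ⇒  r_B = 10 − 3 = 7

rB=7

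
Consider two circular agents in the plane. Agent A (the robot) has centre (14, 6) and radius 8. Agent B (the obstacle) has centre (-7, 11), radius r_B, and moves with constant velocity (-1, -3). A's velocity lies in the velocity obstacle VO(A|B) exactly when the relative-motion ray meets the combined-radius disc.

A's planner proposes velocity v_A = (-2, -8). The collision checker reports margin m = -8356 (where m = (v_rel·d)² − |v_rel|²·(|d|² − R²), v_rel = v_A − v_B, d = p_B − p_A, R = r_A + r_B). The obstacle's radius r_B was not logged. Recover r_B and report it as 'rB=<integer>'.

m = -8356
d = (-21, 5);  v_rel = (-1, -5),  |v_rel|² = 26
v_rel×d = (-1)·(5) − (-5)·(-21) = -110
since m = R²·26 − (-110)²:  R² = (12100 + -8356) / 26 = 144
R = √144 = 12  ⇒  r_B = 12 − 8 = 4

rB=4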